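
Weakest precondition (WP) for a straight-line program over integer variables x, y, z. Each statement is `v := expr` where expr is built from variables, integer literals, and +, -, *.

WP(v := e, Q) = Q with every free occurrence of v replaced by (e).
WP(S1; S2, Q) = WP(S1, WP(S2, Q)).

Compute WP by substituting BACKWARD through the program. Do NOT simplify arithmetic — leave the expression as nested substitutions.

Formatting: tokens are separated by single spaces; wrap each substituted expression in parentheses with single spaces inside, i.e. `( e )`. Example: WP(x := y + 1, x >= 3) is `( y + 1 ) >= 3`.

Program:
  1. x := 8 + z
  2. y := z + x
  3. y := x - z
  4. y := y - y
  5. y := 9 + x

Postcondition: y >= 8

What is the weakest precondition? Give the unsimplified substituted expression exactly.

Answer: ( 9 + ( 8 + z ) ) >= 8

Derivation:
post: y >= 8
stmt 5: y := 9 + x  -- replace 1 occurrence(s) of y with (9 + x)
  => ( 9 + x ) >= 8
stmt 4: y := y - y  -- replace 0 occurrence(s) of y with (y - y)
  => ( 9 + x ) >= 8
stmt 3: y := x - z  -- replace 0 occurrence(s) of y with (x - z)
  => ( 9 + x ) >= 8
stmt 2: y := z + x  -- replace 0 occurrence(s) of y with (z + x)
  => ( 9 + x ) >= 8
stmt 1: x := 8 + z  -- replace 1 occurrence(s) of x with (8 + z)
  => ( 9 + ( 8 + z ) ) >= 8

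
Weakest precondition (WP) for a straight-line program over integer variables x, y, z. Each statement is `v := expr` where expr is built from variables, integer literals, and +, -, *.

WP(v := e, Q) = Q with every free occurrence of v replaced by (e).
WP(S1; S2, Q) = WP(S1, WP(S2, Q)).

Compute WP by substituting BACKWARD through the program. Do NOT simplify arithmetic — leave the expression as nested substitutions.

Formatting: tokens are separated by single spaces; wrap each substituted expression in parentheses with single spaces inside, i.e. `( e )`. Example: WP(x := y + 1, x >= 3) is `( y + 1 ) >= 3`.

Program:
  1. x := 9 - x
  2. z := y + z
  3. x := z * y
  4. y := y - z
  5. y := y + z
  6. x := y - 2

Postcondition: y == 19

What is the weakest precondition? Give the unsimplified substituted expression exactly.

Answer: ( ( y - ( y + z ) ) + ( y + z ) ) == 19

Derivation:
post: y == 19
stmt 6: x := y - 2  -- replace 0 occurrence(s) of x with (y - 2)
  => y == 19
stmt 5: y := y + z  -- replace 1 occurrence(s) of y with (y + z)
  => ( y + z ) == 19
stmt 4: y := y - z  -- replace 1 occurrence(s) of y with (y - z)
  => ( ( y - z ) + z ) == 19
stmt 3: x := z * y  -- replace 0 occurrence(s) of x with (z * y)
  => ( ( y - z ) + z ) == 19
stmt 2: z := y + z  -- replace 2 occurrence(s) of z with (y + z)
  => ( ( y - ( y + z ) ) + ( y + z ) ) == 19
stmt 1: x := 9 - x  -- replace 0 occurrence(s) of x with (9 - x)
  => ( ( y - ( y + z ) ) + ( y + z ) ) == 19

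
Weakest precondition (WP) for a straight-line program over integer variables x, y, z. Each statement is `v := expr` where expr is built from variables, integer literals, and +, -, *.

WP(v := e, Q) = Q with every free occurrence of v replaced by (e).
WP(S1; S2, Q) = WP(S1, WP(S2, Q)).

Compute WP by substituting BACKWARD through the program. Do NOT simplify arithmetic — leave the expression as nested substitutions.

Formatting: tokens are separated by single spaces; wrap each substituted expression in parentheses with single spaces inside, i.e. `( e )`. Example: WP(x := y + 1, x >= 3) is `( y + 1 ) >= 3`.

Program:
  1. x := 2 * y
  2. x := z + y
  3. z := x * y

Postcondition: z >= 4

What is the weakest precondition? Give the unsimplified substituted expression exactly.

post: z >= 4
stmt 3: z := x * y  -- replace 1 occurrence(s) of z with (x * y)
  => ( x * y ) >= 4
stmt 2: x := z + y  -- replace 1 occurrence(s) of x with (z + y)
  => ( ( z + y ) * y ) >= 4
stmt 1: x := 2 * y  -- replace 0 occurrence(s) of x with (2 * y)
  => ( ( z + y ) * y ) >= 4

Answer: ( ( z + y ) * y ) >= 4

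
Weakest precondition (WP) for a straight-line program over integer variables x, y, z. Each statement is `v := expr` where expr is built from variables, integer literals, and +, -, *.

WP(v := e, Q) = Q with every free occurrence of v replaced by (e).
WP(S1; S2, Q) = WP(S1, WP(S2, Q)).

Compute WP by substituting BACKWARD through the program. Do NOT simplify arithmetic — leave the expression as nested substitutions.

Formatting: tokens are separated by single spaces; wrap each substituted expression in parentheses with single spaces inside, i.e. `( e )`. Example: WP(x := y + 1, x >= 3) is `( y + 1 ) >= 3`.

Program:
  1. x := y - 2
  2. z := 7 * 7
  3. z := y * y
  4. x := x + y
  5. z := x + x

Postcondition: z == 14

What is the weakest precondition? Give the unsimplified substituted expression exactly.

Answer: ( ( ( y - 2 ) + y ) + ( ( y - 2 ) + y ) ) == 14

Derivation:
post: z == 14
stmt 5: z := x + x  -- replace 1 occurrence(s) of z with (x + x)
  => ( x + x ) == 14
stmt 4: x := x + y  -- replace 2 occurrence(s) of x with (x + y)
  => ( ( x + y ) + ( x + y ) ) == 14
stmt 3: z := y * y  -- replace 0 occurrence(s) of z with (y * y)
  => ( ( x + y ) + ( x + y ) ) == 14
stmt 2: z := 7 * 7  -- replace 0 occurrence(s) of z with (7 * 7)
  => ( ( x + y ) + ( x + y ) ) == 14
stmt 1: x := y - 2  -- replace 2 occurrence(s) of x with (y - 2)
  => ( ( ( y - 2 ) + y ) + ( ( y - 2 ) + y ) ) == 14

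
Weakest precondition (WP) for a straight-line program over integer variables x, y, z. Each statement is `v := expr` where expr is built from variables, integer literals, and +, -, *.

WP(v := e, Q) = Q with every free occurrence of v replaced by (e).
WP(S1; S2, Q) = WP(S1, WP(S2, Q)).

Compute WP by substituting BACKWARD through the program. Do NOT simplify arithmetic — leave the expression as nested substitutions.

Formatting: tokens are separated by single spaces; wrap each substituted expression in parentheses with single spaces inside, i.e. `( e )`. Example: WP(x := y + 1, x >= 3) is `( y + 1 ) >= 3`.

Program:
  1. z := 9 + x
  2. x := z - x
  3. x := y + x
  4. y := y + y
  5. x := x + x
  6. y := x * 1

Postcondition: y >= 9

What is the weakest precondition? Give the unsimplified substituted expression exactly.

post: y >= 9
stmt 6: y := x * 1  -- replace 1 occurrence(s) of y with (x * 1)
  => ( x * 1 ) >= 9
stmt 5: x := x + x  -- replace 1 occurrence(s) of x with (x + x)
  => ( ( x + x ) * 1 ) >= 9
stmt 4: y := y + y  -- replace 0 occurrence(s) of y with (y + y)
  => ( ( x + x ) * 1 ) >= 9
stmt 3: x := y + x  -- replace 2 occurrence(s) of x with (y + x)
  => ( ( ( y + x ) + ( y + x ) ) * 1 ) >= 9
stmt 2: x := z - x  -- replace 2 occurrence(s) of x with (z - x)
  => ( ( ( y + ( z - x ) ) + ( y + ( z - x ) ) ) * 1 ) >= 9
stmt 1: z := 9 + x  -- replace 2 occurrence(s) of z with (9 + x)
  => ( ( ( y + ( ( 9 + x ) - x ) ) + ( y + ( ( 9 + x ) - x ) ) ) * 1 ) >= 9

Answer: ( ( ( y + ( ( 9 + x ) - x ) ) + ( y + ( ( 9 + x ) - x ) ) ) * 1 ) >= 9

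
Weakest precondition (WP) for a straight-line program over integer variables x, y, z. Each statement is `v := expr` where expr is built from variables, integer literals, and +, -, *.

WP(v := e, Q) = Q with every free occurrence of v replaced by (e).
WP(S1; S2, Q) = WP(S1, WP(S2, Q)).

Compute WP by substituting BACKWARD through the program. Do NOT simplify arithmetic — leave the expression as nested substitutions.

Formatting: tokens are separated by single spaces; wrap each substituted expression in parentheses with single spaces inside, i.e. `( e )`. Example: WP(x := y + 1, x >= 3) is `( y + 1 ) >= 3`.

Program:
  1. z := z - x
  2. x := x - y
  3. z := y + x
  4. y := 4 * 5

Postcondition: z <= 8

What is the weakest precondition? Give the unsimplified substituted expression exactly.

Answer: ( y + ( x - y ) ) <= 8

Derivation:
post: z <= 8
stmt 4: y := 4 * 5  -- replace 0 occurrence(s) of y with (4 * 5)
  => z <= 8
stmt 3: z := y + x  -- replace 1 occurrence(s) of z with (y + x)
  => ( y + x ) <= 8
stmt 2: x := x - y  -- replace 1 occurrence(s) of x with (x - y)
  => ( y + ( x - y ) ) <= 8
stmt 1: z := z - x  -- replace 0 occurrence(s) of z with (z - x)
  => ( y + ( x - y ) ) <= 8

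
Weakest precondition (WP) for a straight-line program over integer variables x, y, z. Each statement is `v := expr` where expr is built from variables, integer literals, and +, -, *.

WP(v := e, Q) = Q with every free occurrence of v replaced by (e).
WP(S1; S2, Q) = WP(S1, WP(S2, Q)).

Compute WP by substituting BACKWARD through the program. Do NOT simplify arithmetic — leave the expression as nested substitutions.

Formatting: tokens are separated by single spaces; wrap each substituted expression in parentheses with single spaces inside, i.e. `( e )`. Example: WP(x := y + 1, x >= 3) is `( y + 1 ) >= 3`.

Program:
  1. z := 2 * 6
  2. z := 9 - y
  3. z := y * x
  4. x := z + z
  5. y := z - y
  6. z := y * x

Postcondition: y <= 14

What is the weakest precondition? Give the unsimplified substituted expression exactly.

post: y <= 14
stmt 6: z := y * x  -- replace 0 occurrence(s) of z with (y * x)
  => y <= 14
stmt 5: y := z - y  -- replace 1 occurrence(s) of y with (z - y)
  => ( z - y ) <= 14
stmt 4: x := z + z  -- replace 0 occurrence(s) of x with (z + z)
  => ( z - y ) <= 14
stmt 3: z := y * x  -- replace 1 occurrence(s) of z with (y * x)
  => ( ( y * x ) - y ) <= 14
stmt 2: z := 9 - y  -- replace 0 occurrence(s) of z with (9 - y)
  => ( ( y * x ) - y ) <= 14
stmt 1: z := 2 * 6  -- replace 0 occurrence(s) of z with (2 * 6)
  => ( ( y * x ) - y ) <= 14

Answer: ( ( y * x ) - y ) <= 14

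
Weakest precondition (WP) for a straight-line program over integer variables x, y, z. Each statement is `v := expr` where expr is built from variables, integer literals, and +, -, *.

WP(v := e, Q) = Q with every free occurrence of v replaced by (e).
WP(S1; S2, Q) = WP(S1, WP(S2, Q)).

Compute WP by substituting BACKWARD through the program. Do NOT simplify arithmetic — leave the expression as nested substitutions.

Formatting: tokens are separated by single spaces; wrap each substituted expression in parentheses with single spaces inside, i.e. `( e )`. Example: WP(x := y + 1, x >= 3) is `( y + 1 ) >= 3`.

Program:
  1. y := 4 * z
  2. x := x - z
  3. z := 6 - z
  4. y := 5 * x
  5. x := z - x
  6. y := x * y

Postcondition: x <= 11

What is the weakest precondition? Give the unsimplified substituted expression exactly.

post: x <= 11
stmt 6: y := x * y  -- replace 0 occurrence(s) of y with (x * y)
  => x <= 11
stmt 5: x := z - x  -- replace 1 occurrence(s) of x with (z - x)
  => ( z - x ) <= 11
stmt 4: y := 5 * x  -- replace 0 occurrence(s) of y with (5 * x)
  => ( z - x ) <= 11
stmt 3: z := 6 - z  -- replace 1 occurrence(s) of z with (6 - z)
  => ( ( 6 - z ) - x ) <= 11
stmt 2: x := x - z  -- replace 1 occurrence(s) of x with (x - z)
  => ( ( 6 - z ) - ( x - z ) ) <= 11
stmt 1: y := 4 * z  -- replace 0 occurrence(s) of y with (4 * z)
  => ( ( 6 - z ) - ( x - z ) ) <= 11

Answer: ( ( 6 - z ) - ( x - z ) ) <= 11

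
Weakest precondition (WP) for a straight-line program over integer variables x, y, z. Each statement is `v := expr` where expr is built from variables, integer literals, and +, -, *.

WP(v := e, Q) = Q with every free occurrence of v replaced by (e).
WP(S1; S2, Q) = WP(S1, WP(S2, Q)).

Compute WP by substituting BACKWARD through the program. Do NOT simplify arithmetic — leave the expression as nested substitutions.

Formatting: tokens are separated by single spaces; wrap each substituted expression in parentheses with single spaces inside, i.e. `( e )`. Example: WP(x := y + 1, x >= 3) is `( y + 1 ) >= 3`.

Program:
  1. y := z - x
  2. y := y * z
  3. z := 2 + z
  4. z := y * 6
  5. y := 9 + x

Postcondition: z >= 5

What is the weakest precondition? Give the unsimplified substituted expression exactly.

Answer: ( ( ( z - x ) * z ) * 6 ) >= 5

Derivation:
post: z >= 5
stmt 5: y := 9 + x  -- replace 0 occurrence(s) of y with (9 + x)
  => z >= 5
stmt 4: z := y * 6  -- replace 1 occurrence(s) of z with (y * 6)
  => ( y * 6 ) >= 5
stmt 3: z := 2 + z  -- replace 0 occurrence(s) of z with (2 + z)
  => ( y * 6 ) >= 5
stmt 2: y := y * z  -- replace 1 occurrence(s) of y with (y * z)
  => ( ( y * z ) * 6 ) >= 5
stmt 1: y := z - x  -- replace 1 occurrence(s) of y with (z - x)
  => ( ( ( z - x ) * z ) * 6 ) >= 5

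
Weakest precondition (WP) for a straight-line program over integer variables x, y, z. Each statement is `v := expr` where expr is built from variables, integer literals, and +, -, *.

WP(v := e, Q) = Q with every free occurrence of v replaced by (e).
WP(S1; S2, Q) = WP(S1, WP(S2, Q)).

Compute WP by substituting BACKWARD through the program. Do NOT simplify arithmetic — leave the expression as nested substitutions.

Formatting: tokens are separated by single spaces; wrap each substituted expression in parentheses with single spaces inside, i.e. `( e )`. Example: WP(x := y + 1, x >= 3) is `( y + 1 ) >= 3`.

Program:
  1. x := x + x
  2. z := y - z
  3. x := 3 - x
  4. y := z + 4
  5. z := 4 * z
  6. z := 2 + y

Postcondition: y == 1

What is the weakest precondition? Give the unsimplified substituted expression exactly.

post: y == 1
stmt 6: z := 2 + y  -- replace 0 occurrence(s) of z with (2 + y)
  => y == 1
stmt 5: z := 4 * z  -- replace 0 occurrence(s) of z with (4 * z)
  => y == 1
stmt 4: y := z + 4  -- replace 1 occurrence(s) of y with (z + 4)
  => ( z + 4 ) == 1
stmt 3: x := 3 - x  -- replace 0 occurrence(s) of x with (3 - x)
  => ( z + 4 ) == 1
stmt 2: z := y - z  -- replace 1 occurrence(s) of z with (y - z)
  => ( ( y - z ) + 4 ) == 1
stmt 1: x := x + x  -- replace 0 occurrence(s) of x with (x + x)
  => ( ( y - z ) + 4 ) == 1

Answer: ( ( y - z ) + 4 ) == 1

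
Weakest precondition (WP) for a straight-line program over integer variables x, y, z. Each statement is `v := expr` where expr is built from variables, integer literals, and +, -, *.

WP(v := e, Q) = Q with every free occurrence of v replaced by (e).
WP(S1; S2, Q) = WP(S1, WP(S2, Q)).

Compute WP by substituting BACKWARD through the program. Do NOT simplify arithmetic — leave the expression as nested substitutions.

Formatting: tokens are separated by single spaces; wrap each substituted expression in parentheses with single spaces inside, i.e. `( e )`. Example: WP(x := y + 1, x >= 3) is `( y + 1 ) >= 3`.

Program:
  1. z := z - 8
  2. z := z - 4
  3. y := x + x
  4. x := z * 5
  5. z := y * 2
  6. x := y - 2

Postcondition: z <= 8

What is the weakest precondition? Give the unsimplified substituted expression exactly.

Answer: ( ( x + x ) * 2 ) <= 8

Derivation:
post: z <= 8
stmt 6: x := y - 2  -- replace 0 occurrence(s) of x with (y - 2)
  => z <= 8
stmt 5: z := y * 2  -- replace 1 occurrence(s) of z with (y * 2)
  => ( y * 2 ) <= 8
stmt 4: x := z * 5  -- replace 0 occurrence(s) of x with (z * 5)
  => ( y * 2 ) <= 8
stmt 3: y := x + x  -- replace 1 occurrence(s) of y with (x + x)
  => ( ( x + x ) * 2 ) <= 8
stmt 2: z := z - 4  -- replace 0 occurrence(s) of z with (z - 4)
  => ( ( x + x ) * 2 ) <= 8
stmt 1: z := z - 8  -- replace 0 occurrence(s) of z with (z - 8)
  => ( ( x + x ) * 2 ) <= 8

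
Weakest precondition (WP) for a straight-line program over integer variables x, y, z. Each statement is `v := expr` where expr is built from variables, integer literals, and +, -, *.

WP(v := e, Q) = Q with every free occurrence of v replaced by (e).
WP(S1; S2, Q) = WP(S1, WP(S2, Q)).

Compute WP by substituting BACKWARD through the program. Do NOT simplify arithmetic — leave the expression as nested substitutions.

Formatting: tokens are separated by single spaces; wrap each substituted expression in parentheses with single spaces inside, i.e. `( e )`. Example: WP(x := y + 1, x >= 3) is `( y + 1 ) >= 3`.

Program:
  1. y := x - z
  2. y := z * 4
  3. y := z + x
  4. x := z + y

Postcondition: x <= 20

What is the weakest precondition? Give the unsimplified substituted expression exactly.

post: x <= 20
stmt 4: x := z + y  -- replace 1 occurrence(s) of x with (z + y)
  => ( z + y ) <= 20
stmt 3: y := z + x  -- replace 1 occurrence(s) of y with (z + x)
  => ( z + ( z + x ) ) <= 20
stmt 2: y := z * 4  -- replace 0 occurrence(s) of y with (z * 4)
  => ( z + ( z + x ) ) <= 20
stmt 1: y := x - z  -- replace 0 occurrence(s) of y with (x - z)
  => ( z + ( z + x ) ) <= 20

Answer: ( z + ( z + x ) ) <= 20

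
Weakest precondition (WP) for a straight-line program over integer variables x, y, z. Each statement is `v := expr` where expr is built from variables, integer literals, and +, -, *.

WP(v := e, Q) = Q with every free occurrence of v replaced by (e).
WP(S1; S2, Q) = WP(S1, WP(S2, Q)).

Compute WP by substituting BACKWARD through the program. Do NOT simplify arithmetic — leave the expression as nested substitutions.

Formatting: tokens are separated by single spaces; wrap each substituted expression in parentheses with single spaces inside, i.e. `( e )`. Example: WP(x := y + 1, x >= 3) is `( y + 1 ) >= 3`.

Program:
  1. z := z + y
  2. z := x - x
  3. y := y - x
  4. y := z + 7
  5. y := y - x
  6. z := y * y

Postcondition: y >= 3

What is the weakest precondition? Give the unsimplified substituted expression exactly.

Answer: ( ( ( x - x ) + 7 ) - x ) >= 3

Derivation:
post: y >= 3
stmt 6: z := y * y  -- replace 0 occurrence(s) of z with (y * y)
  => y >= 3
stmt 5: y := y - x  -- replace 1 occurrence(s) of y with (y - x)
  => ( y - x ) >= 3
stmt 4: y := z + 7  -- replace 1 occurrence(s) of y with (z + 7)
  => ( ( z + 7 ) - x ) >= 3
stmt 3: y := y - x  -- replace 0 occurrence(s) of y with (y - x)
  => ( ( z + 7 ) - x ) >= 3
stmt 2: z := x - x  -- replace 1 occurrence(s) of z with (x - x)
  => ( ( ( x - x ) + 7 ) - x ) >= 3
stmt 1: z := z + y  -- replace 0 occurrence(s) of z with (z + y)
  => ( ( ( x - x ) + 7 ) - x ) >= 3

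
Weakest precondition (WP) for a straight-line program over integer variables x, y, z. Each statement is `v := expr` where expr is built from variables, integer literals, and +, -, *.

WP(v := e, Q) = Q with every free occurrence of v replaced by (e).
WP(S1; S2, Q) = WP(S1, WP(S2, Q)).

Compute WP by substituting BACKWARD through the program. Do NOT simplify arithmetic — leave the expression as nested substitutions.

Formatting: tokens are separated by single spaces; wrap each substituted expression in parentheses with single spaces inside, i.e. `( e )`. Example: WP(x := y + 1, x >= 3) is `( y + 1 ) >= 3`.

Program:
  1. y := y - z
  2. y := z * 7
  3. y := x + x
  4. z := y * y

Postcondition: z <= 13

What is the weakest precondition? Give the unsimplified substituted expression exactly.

Answer: ( ( x + x ) * ( x + x ) ) <= 13

Derivation:
post: z <= 13
stmt 4: z := y * y  -- replace 1 occurrence(s) of z with (y * y)
  => ( y * y ) <= 13
stmt 3: y := x + x  -- replace 2 occurrence(s) of y with (x + x)
  => ( ( x + x ) * ( x + x ) ) <= 13
stmt 2: y := z * 7  -- replace 0 occurrence(s) of y with (z * 7)
  => ( ( x + x ) * ( x + x ) ) <= 13
stmt 1: y := y - z  -- replace 0 occurrence(s) of y with (y - z)
  => ( ( x + x ) * ( x + x ) ) <= 13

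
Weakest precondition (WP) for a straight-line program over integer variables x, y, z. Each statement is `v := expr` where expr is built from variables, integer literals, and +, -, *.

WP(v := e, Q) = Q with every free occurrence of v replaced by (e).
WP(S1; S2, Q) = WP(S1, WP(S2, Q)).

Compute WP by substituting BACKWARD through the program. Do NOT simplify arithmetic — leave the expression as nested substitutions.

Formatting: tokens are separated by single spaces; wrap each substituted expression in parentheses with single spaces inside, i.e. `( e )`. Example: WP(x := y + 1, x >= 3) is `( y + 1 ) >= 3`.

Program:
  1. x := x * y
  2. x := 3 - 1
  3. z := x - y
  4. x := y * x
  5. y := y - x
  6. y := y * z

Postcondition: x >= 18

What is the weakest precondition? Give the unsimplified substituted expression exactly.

Answer: ( y * ( 3 - 1 ) ) >= 18

Derivation:
post: x >= 18
stmt 6: y := y * z  -- replace 0 occurrence(s) of y with (y * z)
  => x >= 18
stmt 5: y := y - x  -- replace 0 occurrence(s) of y with (y - x)
  => x >= 18
stmt 4: x := y * x  -- replace 1 occurrence(s) of x with (y * x)
  => ( y * x ) >= 18
stmt 3: z := x - y  -- replace 0 occurrence(s) of z with (x - y)
  => ( y * x ) >= 18
stmt 2: x := 3 - 1  -- replace 1 occurrence(s) of x with (3 - 1)
  => ( y * ( 3 - 1 ) ) >= 18
stmt 1: x := x * y  -- replace 0 occurrence(s) of x with (x * y)
  => ( y * ( 3 - 1 ) ) >= 18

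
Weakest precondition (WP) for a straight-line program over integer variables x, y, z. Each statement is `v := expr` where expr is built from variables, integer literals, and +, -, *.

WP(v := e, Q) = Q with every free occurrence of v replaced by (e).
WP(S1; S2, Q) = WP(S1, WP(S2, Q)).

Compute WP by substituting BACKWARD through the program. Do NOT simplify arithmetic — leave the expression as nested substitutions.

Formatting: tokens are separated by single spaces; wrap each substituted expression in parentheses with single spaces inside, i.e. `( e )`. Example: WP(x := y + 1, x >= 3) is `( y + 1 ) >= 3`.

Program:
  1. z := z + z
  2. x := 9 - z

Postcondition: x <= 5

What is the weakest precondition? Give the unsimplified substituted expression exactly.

Answer: ( 9 - ( z + z ) ) <= 5

Derivation:
post: x <= 5
stmt 2: x := 9 - z  -- replace 1 occurrence(s) of x with (9 - z)
  => ( 9 - z ) <= 5
stmt 1: z := z + z  -- replace 1 occurrence(s) of z with (z + z)
  => ( 9 - ( z + z ) ) <= 5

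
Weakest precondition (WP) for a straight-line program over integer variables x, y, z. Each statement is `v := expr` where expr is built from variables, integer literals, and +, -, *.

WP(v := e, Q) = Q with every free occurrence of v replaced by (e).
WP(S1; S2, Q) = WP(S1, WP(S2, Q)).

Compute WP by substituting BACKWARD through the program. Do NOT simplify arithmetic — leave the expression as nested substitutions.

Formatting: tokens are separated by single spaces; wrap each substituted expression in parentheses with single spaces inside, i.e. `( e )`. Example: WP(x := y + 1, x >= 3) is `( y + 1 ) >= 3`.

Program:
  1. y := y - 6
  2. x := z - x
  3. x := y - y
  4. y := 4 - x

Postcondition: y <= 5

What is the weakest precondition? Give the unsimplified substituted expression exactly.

post: y <= 5
stmt 4: y := 4 - x  -- replace 1 occurrence(s) of y with (4 - x)
  => ( 4 - x ) <= 5
stmt 3: x := y - y  -- replace 1 occurrence(s) of x with (y - y)
  => ( 4 - ( y - y ) ) <= 5
stmt 2: x := z - x  -- replace 0 occurrence(s) of x with (z - x)
  => ( 4 - ( y - y ) ) <= 5
stmt 1: y := y - 6  -- replace 2 occurrence(s) of y with (y - 6)
  => ( 4 - ( ( y - 6 ) - ( y - 6 ) ) ) <= 5

Answer: ( 4 - ( ( y - 6 ) - ( y - 6 ) ) ) <= 5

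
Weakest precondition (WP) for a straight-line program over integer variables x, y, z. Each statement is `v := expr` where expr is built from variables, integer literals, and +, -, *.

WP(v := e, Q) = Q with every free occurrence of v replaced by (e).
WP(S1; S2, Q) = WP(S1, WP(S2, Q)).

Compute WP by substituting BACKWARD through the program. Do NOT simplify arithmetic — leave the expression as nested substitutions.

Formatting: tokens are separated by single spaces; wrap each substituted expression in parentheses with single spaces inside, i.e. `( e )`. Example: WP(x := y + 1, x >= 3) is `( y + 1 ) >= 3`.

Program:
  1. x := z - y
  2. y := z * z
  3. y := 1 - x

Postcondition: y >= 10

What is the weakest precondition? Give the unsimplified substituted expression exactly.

post: y >= 10
stmt 3: y := 1 - x  -- replace 1 occurrence(s) of y with (1 - x)
  => ( 1 - x ) >= 10
stmt 2: y := z * z  -- replace 0 occurrence(s) of y with (z * z)
  => ( 1 - x ) >= 10
stmt 1: x := z - y  -- replace 1 occurrence(s) of x with (z - y)
  => ( 1 - ( z - y ) ) >= 10

Answer: ( 1 - ( z - y ) ) >= 10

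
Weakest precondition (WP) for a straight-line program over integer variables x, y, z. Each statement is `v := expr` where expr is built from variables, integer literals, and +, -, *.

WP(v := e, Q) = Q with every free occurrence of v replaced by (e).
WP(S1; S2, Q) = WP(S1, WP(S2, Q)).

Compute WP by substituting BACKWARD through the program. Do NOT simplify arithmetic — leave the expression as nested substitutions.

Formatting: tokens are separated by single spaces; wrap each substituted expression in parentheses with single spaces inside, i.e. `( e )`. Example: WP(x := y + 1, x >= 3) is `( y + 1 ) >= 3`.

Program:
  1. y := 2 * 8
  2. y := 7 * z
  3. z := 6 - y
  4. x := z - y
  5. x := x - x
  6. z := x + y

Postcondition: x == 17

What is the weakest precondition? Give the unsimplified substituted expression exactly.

post: x == 17
stmt 6: z := x + y  -- replace 0 occurrence(s) of z with (x + y)
  => x == 17
stmt 5: x := x - x  -- replace 1 occurrence(s) of x with (x - x)
  => ( x - x ) == 17
stmt 4: x := z - y  -- replace 2 occurrence(s) of x with (z - y)
  => ( ( z - y ) - ( z - y ) ) == 17
stmt 3: z := 6 - y  -- replace 2 occurrence(s) of z with (6 - y)
  => ( ( ( 6 - y ) - y ) - ( ( 6 - y ) - y ) ) == 17
stmt 2: y := 7 * z  -- replace 4 occurrence(s) of y with (7 * z)
  => ( ( ( 6 - ( 7 * z ) ) - ( 7 * z ) ) - ( ( 6 - ( 7 * z ) ) - ( 7 * z ) ) ) == 17
stmt 1: y := 2 * 8  -- replace 0 occurrence(s) of y with (2 * 8)
  => ( ( ( 6 - ( 7 * z ) ) - ( 7 * z ) ) - ( ( 6 - ( 7 * z ) ) - ( 7 * z ) ) ) == 17

Answer: ( ( ( 6 - ( 7 * z ) ) - ( 7 * z ) ) - ( ( 6 - ( 7 * z ) ) - ( 7 * z ) ) ) == 17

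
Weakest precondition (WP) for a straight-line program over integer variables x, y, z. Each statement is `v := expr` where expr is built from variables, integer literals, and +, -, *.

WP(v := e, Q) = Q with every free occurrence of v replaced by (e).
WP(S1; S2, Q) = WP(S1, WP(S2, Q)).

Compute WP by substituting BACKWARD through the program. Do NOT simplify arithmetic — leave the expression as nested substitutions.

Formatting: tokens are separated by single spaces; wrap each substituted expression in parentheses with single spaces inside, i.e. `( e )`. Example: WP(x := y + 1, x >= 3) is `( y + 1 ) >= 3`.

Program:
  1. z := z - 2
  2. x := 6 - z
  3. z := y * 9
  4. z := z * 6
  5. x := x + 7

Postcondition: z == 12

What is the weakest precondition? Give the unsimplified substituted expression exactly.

post: z == 12
stmt 5: x := x + 7  -- replace 0 occurrence(s) of x with (x + 7)
  => z == 12
stmt 4: z := z * 6  -- replace 1 occurrence(s) of z with (z * 6)
  => ( z * 6 ) == 12
stmt 3: z := y * 9  -- replace 1 occurrence(s) of z with (y * 9)
  => ( ( y * 9 ) * 6 ) == 12
stmt 2: x := 6 - z  -- replace 0 occurrence(s) of x with (6 - z)
  => ( ( y * 9 ) * 6 ) == 12
stmt 1: z := z - 2  -- replace 0 occurrence(s) of z with (z - 2)
  => ( ( y * 9 ) * 6 ) == 12

Answer: ( ( y * 9 ) * 6 ) == 12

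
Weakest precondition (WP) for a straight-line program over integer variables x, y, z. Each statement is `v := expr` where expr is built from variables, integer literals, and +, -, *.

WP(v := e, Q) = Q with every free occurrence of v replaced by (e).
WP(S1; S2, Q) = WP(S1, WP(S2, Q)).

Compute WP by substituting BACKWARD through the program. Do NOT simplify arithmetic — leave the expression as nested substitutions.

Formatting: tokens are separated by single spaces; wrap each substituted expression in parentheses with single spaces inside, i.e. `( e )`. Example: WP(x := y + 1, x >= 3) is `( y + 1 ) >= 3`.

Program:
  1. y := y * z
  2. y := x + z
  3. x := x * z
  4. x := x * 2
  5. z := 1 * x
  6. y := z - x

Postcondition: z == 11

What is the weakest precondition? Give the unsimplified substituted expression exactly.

Answer: ( 1 * ( ( x * z ) * 2 ) ) == 11

Derivation:
post: z == 11
stmt 6: y := z - x  -- replace 0 occurrence(s) of y with (z - x)
  => z == 11
stmt 5: z := 1 * x  -- replace 1 occurrence(s) of z with (1 * x)
  => ( 1 * x ) == 11
stmt 4: x := x * 2  -- replace 1 occurrence(s) of x with (x * 2)
  => ( 1 * ( x * 2 ) ) == 11
stmt 3: x := x * z  -- replace 1 occurrence(s) of x with (x * z)
  => ( 1 * ( ( x * z ) * 2 ) ) == 11
stmt 2: y := x + z  -- replace 0 occurrence(s) of y with (x + z)
  => ( 1 * ( ( x * z ) * 2 ) ) == 11
stmt 1: y := y * z  -- replace 0 occurrence(s) of y with (y * z)
  => ( 1 * ( ( x * z ) * 2 ) ) == 11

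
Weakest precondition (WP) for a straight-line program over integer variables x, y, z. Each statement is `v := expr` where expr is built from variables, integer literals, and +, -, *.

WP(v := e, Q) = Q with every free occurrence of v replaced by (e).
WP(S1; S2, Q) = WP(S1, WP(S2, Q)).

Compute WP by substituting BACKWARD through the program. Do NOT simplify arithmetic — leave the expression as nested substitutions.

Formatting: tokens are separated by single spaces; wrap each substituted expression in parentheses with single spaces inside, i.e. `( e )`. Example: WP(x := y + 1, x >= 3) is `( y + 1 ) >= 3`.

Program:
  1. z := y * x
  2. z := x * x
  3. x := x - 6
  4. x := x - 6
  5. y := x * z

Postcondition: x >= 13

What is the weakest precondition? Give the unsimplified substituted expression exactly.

Answer: ( ( x - 6 ) - 6 ) >= 13

Derivation:
post: x >= 13
stmt 5: y := x * z  -- replace 0 occurrence(s) of y with (x * z)
  => x >= 13
stmt 4: x := x - 6  -- replace 1 occurrence(s) of x with (x - 6)
  => ( x - 6 ) >= 13
stmt 3: x := x - 6  -- replace 1 occurrence(s) of x with (x - 6)
  => ( ( x - 6 ) - 6 ) >= 13
stmt 2: z := x * x  -- replace 0 occurrence(s) of z with (x * x)
  => ( ( x - 6 ) - 6 ) >= 13
stmt 1: z := y * x  -- replace 0 occurrence(s) of z with (y * x)
  => ( ( x - 6 ) - 6 ) >= 13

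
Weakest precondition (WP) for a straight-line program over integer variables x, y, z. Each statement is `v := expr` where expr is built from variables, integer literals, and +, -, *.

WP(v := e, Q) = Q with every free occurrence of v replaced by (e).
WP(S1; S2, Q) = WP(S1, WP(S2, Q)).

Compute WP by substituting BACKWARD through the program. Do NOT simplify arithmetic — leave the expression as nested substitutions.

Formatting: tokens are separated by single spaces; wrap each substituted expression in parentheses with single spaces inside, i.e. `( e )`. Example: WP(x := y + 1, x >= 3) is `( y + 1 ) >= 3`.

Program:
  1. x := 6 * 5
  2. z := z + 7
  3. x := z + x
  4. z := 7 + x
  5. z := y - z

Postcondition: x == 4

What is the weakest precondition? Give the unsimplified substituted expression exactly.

Answer: ( ( z + 7 ) + ( 6 * 5 ) ) == 4

Derivation:
post: x == 4
stmt 5: z := y - z  -- replace 0 occurrence(s) of z with (y - z)
  => x == 4
stmt 4: z := 7 + x  -- replace 0 occurrence(s) of z with (7 + x)
  => x == 4
stmt 3: x := z + x  -- replace 1 occurrence(s) of x with (z + x)
  => ( z + x ) == 4
stmt 2: z := z + 7  -- replace 1 occurrence(s) of z with (z + 7)
  => ( ( z + 7 ) + x ) == 4
stmt 1: x := 6 * 5  -- replace 1 occurrence(s) of x with (6 * 5)
  => ( ( z + 7 ) + ( 6 * 5 ) ) == 4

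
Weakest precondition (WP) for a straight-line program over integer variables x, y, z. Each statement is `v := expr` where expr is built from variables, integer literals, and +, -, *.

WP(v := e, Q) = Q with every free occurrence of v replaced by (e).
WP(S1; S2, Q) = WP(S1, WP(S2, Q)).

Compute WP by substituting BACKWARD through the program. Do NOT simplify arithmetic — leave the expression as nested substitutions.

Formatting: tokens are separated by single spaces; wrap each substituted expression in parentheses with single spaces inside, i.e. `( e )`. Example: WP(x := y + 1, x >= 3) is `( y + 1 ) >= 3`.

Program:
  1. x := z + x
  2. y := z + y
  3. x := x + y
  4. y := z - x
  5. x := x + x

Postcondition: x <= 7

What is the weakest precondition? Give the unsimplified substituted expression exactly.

post: x <= 7
stmt 5: x := x + x  -- replace 1 occurrence(s) of x with (x + x)
  => ( x + x ) <= 7
stmt 4: y := z - x  -- replace 0 occurrence(s) of y with (z - x)
  => ( x + x ) <= 7
stmt 3: x := x + y  -- replace 2 occurrence(s) of x with (x + y)
  => ( ( x + y ) + ( x + y ) ) <= 7
stmt 2: y := z + y  -- replace 2 occurrence(s) of y with (z + y)
  => ( ( x + ( z + y ) ) + ( x + ( z + y ) ) ) <= 7
stmt 1: x := z + x  -- replace 2 occurrence(s) of x with (z + x)
  => ( ( ( z + x ) + ( z + y ) ) + ( ( z + x ) + ( z + y ) ) ) <= 7

Answer: ( ( ( z + x ) + ( z + y ) ) + ( ( z + x ) + ( z + y ) ) ) <= 7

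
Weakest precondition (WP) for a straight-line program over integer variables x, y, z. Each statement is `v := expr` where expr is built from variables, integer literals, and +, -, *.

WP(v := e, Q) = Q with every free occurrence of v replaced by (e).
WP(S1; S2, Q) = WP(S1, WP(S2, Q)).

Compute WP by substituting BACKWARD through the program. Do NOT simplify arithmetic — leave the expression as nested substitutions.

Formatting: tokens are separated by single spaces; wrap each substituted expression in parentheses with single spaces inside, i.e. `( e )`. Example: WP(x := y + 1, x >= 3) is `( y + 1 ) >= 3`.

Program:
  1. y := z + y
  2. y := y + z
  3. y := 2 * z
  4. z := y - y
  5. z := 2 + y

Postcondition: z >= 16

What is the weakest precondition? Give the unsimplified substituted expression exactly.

Answer: ( 2 + ( 2 * z ) ) >= 16

Derivation:
post: z >= 16
stmt 5: z := 2 + y  -- replace 1 occurrence(s) of z with (2 + y)
  => ( 2 + y ) >= 16
stmt 4: z := y - y  -- replace 0 occurrence(s) of z with (y - y)
  => ( 2 + y ) >= 16
stmt 3: y := 2 * z  -- replace 1 occurrence(s) of y with (2 * z)
  => ( 2 + ( 2 * z ) ) >= 16
stmt 2: y := y + z  -- replace 0 occurrence(s) of y with (y + z)
  => ( 2 + ( 2 * z ) ) >= 16
stmt 1: y := z + y  -- replace 0 occurrence(s) of y with (z + y)
  => ( 2 + ( 2 * z ) ) >= 16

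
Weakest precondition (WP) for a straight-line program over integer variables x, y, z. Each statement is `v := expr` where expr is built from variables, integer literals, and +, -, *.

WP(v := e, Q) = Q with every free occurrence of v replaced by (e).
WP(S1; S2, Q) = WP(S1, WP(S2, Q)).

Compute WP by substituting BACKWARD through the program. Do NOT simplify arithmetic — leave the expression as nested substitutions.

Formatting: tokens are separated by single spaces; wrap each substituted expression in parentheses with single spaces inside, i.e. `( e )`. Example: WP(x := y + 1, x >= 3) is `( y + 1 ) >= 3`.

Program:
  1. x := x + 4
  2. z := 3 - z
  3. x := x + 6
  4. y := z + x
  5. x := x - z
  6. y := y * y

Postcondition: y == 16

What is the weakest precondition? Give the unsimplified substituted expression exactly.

Answer: ( ( ( 3 - z ) + ( ( x + 4 ) + 6 ) ) * ( ( 3 - z ) + ( ( x + 4 ) + 6 ) ) ) == 16

Derivation:
post: y == 16
stmt 6: y := y * y  -- replace 1 occurrence(s) of y with (y * y)
  => ( y * y ) == 16
stmt 5: x := x - z  -- replace 0 occurrence(s) of x with (x - z)
  => ( y * y ) == 16
stmt 4: y := z + x  -- replace 2 occurrence(s) of y with (z + x)
  => ( ( z + x ) * ( z + x ) ) == 16
stmt 3: x := x + 6  -- replace 2 occurrence(s) of x with (x + 6)
  => ( ( z + ( x + 6 ) ) * ( z + ( x + 6 ) ) ) == 16
stmt 2: z := 3 - z  -- replace 2 occurrence(s) of z with (3 - z)
  => ( ( ( 3 - z ) + ( x + 6 ) ) * ( ( 3 - z ) + ( x + 6 ) ) ) == 16
stmt 1: x := x + 4  -- replace 2 occurrence(s) of x with (x + 4)
  => ( ( ( 3 - z ) + ( ( x + 4 ) + 6 ) ) * ( ( 3 - z ) + ( ( x + 4 ) + 6 ) ) ) == 16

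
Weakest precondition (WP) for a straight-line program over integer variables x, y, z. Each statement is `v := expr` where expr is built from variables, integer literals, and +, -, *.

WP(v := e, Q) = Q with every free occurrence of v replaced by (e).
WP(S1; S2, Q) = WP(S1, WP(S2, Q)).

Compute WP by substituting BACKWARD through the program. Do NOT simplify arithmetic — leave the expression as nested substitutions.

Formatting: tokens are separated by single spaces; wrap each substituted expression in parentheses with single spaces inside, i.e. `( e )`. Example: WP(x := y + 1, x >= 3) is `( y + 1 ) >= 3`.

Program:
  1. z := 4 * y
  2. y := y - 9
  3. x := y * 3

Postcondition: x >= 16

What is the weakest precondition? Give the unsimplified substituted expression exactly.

Answer: ( ( y - 9 ) * 3 ) >= 16

Derivation:
post: x >= 16
stmt 3: x := y * 3  -- replace 1 occurrence(s) of x with (y * 3)
  => ( y * 3 ) >= 16
stmt 2: y := y - 9  -- replace 1 occurrence(s) of y with (y - 9)
  => ( ( y - 9 ) * 3 ) >= 16
stmt 1: z := 4 * y  -- replace 0 occurrence(s) of z with (4 * y)
  => ( ( y - 9 ) * 3 ) >= 16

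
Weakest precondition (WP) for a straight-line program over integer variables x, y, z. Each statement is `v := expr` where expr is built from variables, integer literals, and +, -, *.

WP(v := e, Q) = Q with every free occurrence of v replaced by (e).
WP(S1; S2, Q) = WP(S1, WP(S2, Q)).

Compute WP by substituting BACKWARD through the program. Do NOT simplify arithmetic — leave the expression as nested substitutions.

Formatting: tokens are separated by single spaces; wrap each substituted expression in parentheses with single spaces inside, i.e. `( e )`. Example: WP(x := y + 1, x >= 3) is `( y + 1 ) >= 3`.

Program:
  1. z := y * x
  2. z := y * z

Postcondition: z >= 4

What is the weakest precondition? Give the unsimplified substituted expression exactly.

post: z >= 4
stmt 2: z := y * z  -- replace 1 occurrence(s) of z with (y * z)
  => ( y * z ) >= 4
stmt 1: z := y * x  -- replace 1 occurrence(s) of z with (y * x)
  => ( y * ( y * x ) ) >= 4

Answer: ( y * ( y * x ) ) >= 4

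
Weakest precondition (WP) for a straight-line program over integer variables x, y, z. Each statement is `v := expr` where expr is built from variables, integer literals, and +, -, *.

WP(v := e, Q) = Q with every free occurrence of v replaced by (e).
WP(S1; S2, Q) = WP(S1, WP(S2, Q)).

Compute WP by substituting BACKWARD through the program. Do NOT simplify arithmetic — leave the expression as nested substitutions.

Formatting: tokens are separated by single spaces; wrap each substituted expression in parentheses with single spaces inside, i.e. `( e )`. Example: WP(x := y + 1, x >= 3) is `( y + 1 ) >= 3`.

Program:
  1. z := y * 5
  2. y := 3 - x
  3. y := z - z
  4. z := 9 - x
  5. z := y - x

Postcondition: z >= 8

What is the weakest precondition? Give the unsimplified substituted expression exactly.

post: z >= 8
stmt 5: z := y - x  -- replace 1 occurrence(s) of z with (y - x)
  => ( y - x ) >= 8
stmt 4: z := 9 - x  -- replace 0 occurrence(s) of z with (9 - x)
  => ( y - x ) >= 8
stmt 3: y := z - z  -- replace 1 occurrence(s) of y with (z - z)
  => ( ( z - z ) - x ) >= 8
stmt 2: y := 3 - x  -- replace 0 occurrence(s) of y with (3 - x)
  => ( ( z - z ) - x ) >= 8
stmt 1: z := y * 5  -- replace 2 occurrence(s) of z with (y * 5)
  => ( ( ( y * 5 ) - ( y * 5 ) ) - x ) >= 8

Answer: ( ( ( y * 5 ) - ( y * 5 ) ) - x ) >= 8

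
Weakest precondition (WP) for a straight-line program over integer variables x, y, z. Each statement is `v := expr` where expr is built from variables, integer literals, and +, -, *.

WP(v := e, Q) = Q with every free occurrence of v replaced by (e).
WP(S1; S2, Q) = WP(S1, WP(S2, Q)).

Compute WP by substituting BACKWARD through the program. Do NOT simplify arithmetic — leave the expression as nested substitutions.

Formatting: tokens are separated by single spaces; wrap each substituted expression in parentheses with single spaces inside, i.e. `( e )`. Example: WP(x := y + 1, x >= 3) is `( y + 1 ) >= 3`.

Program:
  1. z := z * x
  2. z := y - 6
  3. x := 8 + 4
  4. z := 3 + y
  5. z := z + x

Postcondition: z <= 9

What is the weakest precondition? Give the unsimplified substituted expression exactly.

post: z <= 9
stmt 5: z := z + x  -- replace 1 occurrence(s) of z with (z + x)
  => ( z + x ) <= 9
stmt 4: z := 3 + y  -- replace 1 occurrence(s) of z with (3 + y)
  => ( ( 3 + y ) + x ) <= 9
stmt 3: x := 8 + 4  -- replace 1 occurrence(s) of x with (8 + 4)
  => ( ( 3 + y ) + ( 8 + 4 ) ) <= 9
stmt 2: z := y - 6  -- replace 0 occurrence(s) of z with (y - 6)
  => ( ( 3 + y ) + ( 8 + 4 ) ) <= 9
stmt 1: z := z * x  -- replace 0 occurrence(s) of z with (z * x)
  => ( ( 3 + y ) + ( 8 + 4 ) ) <= 9

Answer: ( ( 3 + y ) + ( 8 + 4 ) ) <= 9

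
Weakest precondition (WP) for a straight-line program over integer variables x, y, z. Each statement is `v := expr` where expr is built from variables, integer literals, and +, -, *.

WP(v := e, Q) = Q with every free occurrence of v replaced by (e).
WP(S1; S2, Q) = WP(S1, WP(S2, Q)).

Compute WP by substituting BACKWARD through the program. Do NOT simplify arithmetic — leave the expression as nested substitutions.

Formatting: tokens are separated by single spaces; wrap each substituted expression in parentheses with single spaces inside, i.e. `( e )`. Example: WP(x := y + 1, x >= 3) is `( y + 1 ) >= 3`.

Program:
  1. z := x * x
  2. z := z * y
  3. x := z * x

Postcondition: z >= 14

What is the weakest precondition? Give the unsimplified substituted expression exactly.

Answer: ( ( x * x ) * y ) >= 14

Derivation:
post: z >= 14
stmt 3: x := z * x  -- replace 0 occurrence(s) of x with (z * x)
  => z >= 14
stmt 2: z := z * y  -- replace 1 occurrence(s) of z with (z * y)
  => ( z * y ) >= 14
stmt 1: z := x * x  -- replace 1 occurrence(s) of z with (x * x)
  => ( ( x * x ) * y ) >= 14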